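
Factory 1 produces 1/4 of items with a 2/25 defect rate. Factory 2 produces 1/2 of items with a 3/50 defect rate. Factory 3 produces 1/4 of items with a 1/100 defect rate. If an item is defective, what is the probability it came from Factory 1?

Using Bayes' theorem:
P(F1) = 1/4, P(D|F1) = 2/25
P(F2) = 1/2, P(D|F2) = 3/50
P(F3) = 1/4, P(D|F3) = 1/100
P(D) = P(D|F1)P(F1) + P(D|F2)P(F2) + P(D|F3)P(F3)
     = \frac{21}{400}
P(F1|D) = P(D|F1)P(F1) / P(D)
= \frac{8}{21}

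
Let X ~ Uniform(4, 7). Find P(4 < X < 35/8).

P(4 < X < 35/8) = ∫_{4}^{35/8} f(x) dx
where f(x) = \frac{1}{3}
= \frac{1}{8}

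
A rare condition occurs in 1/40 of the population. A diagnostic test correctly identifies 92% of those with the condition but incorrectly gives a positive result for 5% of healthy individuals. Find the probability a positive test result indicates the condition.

Let D = the rare event, + = positive/flagged.
P(D) = 1/40
P(+|D) = 92/100 = 23/25
P(+|D') = 5/100 = 1/20
P(+) = P(+|D)P(D) + P(+|D')P(D')
     = \frac{23}{25} × \frac{1}{40} + \frac{1}{20} × \frac{39}{40}
     = \frac{287}{4000}
P(D|+) = P(+|D)P(D)/P(+) = \frac{92}{287}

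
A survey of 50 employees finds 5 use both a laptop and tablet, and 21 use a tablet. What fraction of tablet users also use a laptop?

P(A ∩ B) = 5/50 = 1/10
P(B) = 21/50
P(A|B) = P(A ∩ B) / P(B) = (1/10) / (21/50) = 5/21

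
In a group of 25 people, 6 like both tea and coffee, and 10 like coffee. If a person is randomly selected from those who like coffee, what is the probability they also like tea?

P(A ∩ B) = 6/25
P(B) = 10/25 = 2/5
P(A|B) = P(A ∩ B) / P(B) = (6/25) / (2/5) = 3/5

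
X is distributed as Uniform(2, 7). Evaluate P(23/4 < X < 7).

P(23/4 < X < 7) = ∫_{23/4}^{7} f(x) dx
where f(x) = \frac{1}{5}
= \frac{1}{4}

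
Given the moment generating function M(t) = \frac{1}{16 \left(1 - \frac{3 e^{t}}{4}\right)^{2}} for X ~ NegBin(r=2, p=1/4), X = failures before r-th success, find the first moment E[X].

To find E[X], compute M^(1)(0):
M^(1)(t) = \frac{3 e^{t}}{32 \left(1 - \frac{3 e^{t}}{4}\right)^{3}}
M^(1)(0) = 6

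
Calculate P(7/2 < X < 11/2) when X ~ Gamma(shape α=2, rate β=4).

P(7/2 < X < 11/2) = ∫_{7/2}^{11/2} f(x) dx
where f(x) = 16 x e^{- 4 x}
= \frac{-23 + 15 e^{8}}{e^{22}}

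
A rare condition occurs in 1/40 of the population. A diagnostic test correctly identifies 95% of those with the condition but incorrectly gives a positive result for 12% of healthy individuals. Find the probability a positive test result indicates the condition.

Let D = the rare event, + = positive/flagged.
P(D) = 1/40
P(+|D) = 95/100 = 19/20
P(+|D') = 12/100 = 3/25
P(+) = P(+|D)P(D) + P(+|D')P(D')
     = \frac{19}{20} × \frac{1}{40} + \frac{3}{25} × \frac{39}{40}
     = \frac{563}{4000}
P(D|+) = P(+|D)P(D)/P(+) = \frac{95}{563}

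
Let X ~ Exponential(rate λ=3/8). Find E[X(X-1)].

E[X(X-1)] = E[X² - X] = E[X²] - E[X]
E[X] = \frac{8}{3}
E[X²] = Var(X) + (E[X])² = \frac{64}{9} + (\frac{8}{3})² = \frac{128}{9}
E[X(X-1)] = \frac{128}{9} - \frac{8}{3} = \frac{104}{9}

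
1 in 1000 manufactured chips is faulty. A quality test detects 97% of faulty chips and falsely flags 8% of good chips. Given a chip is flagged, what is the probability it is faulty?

Let D = the rare event, + = positive/flagged.
P(D) = 1/1000
P(+|D) = 97/100
P(+|D') = 8/100 = 2/25
P(+) = P(+|D)P(D) + P(+|D')P(D')
     = \frac{97}{100} × \frac{1}{1000} + \frac{2}{25} × \frac{999}{1000}
     = \frac{8089}{100000}
P(D|+) = P(+|D)P(D)/P(+) = \frac{97}{8089}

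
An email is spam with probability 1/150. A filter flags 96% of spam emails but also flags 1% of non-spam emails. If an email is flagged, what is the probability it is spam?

Let D = the rare event, + = positive/flagged.
P(D) = 1/150
P(+|D) = 96/100 = 24/25
P(+|D') = 1/100
P(+) = P(+|D)P(D) + P(+|D')P(D')
     = \frac{24}{25} × \frac{1}{150} + \frac{1}{100} × \frac{149}{150}
     = \frac{49}{3000}
P(D|+) = P(+|D)P(D)/P(+) = \frac{96}{245}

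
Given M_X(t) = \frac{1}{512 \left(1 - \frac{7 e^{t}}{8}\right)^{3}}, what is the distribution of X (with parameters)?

The MGF M(t) = \frac{1}{512 \left(1 - \frac{7 e^{t}}{8}\right)^{3}} is the standard form for the NegativeBinomial distribution.
Comparing with the known MGF formula identifies: NegBin(r=3, p=1/8), X = failures before r-th success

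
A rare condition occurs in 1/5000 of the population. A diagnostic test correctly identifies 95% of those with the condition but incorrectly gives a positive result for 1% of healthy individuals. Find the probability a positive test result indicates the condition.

Let D = the rare event, + = positive/flagged.
P(D) = 1/5000
P(+|D) = 95/100 = 19/20
P(+|D') = 1/100
P(+) = P(+|D)P(D) + P(+|D')P(D')
     = \frac{19}{20} × \frac{1}{5000} + \frac{1}{100} × \frac{4999}{5000}
     = \frac{2547}{250000}
P(D|+) = P(+|D)P(D)/P(+) = \frac{95}{5094}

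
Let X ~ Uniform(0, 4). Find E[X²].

Using the identity E[X²] = Var(X) + (E[X])²:
E[X] = 2
Var(X) = \frac{4}{3}
E[X²] = \frac{4}{3} + (2)²
= \frac{16}{3}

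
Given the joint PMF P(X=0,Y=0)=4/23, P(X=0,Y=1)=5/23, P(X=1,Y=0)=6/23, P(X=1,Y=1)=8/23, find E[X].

First find marginal of X:
P(X=0) = 9/23
P(X=1) = 14/23
E[X] = 0 × 9/23 + 1 × 14/23 = 14/23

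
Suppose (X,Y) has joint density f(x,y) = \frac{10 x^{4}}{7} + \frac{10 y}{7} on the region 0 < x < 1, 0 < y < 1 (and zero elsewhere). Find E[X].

E[X] = ∫_0^1 ∫_0^1 x × f(x,y) dy dx
= ∫_0^1 ∫_0^1 x × (\frac{10 x^{4}}{7} + \frac{10 y}{7}) dy dx
= \frac{25}{42}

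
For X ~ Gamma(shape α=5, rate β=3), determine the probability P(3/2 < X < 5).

P(3/2 < X < 5) = ∫_{3/2}^{5} f(x) dx
where f(x) = \frac{81 x^{4} e^{- 3 x}}{8}
= - \frac{22403}{8 e^{15}} + \frac{6131}{128 e^{\frac{9}{2}}}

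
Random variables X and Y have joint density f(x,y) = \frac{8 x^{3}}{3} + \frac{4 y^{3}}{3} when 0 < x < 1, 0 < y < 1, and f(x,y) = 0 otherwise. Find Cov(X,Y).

E[XY] = ∫∫ xy × f(x,y) dx dy = \frac{2}{5}
E[X] = \frac{7}{10}
E[Y] = \frac{3}{5}
Cov(X,Y) = E[XY] - E[X]E[Y] = - \frac{1}{50}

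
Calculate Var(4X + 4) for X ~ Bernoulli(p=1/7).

For X ~ Bernoulli(p=1/7):
Var(X) = \frac{6}{49}
Var(4X + 4) = (4)² × Var(X) = 16 × \frac{6}{49} = \frac{96}{49}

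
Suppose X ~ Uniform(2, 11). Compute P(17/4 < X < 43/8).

P(17/4 < X < 43/8) = ∫_{17/4}^{43/8} f(x) dx
where f(x) = \frac{1}{9}
= \frac{1}{8}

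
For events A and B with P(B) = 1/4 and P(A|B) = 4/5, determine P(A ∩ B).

By definition, P(A|B) = P(A ∩ B) / P(B)
So P(A ∩ B) = P(A|B) × P(B)
= 4/5 × 1/4
= 1/5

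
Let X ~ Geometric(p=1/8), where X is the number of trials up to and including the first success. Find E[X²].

Using the identity E[X²] = Var(X) + (E[X])²:
E[X] = 8
Var(X) = 56
E[X²] = 56 + (8)²
= 120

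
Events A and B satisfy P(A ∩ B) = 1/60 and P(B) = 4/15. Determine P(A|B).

P(A|B) = P(A ∩ B) / P(B)
= (1/60) / (4/15)
= 1/16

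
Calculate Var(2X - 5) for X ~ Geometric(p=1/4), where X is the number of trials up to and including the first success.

For X ~ Geometric(p=1/4), where X is the number of trials up to and including the first success:
Var(X) = 12
Var(2X - 5) = (2)² × Var(X) = 4 × 12 = 48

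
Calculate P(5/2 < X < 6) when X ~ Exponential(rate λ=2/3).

P(5/2 < X < 6) = ∫_{5/2}^{6} f(x) dx
where f(x) = \frac{2 e^{- \frac{2 x}{3}}}{3}
= - \frac{1}{e^{4}} + e^{- \frac{5}{3}}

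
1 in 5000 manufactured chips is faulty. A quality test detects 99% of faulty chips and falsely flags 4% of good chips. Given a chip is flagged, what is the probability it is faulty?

Let D = the rare event, + = positive/flagged.
P(D) = 1/5000
P(+|D) = 99/100
P(+|D') = 4/100 = 1/25
P(+) = P(+|D)P(D) + P(+|D')P(D')
     = \frac{99}{100} × \frac{1}{5000} + \frac{1}{25} × \frac{4999}{5000}
     = \frac{4019}{100000}
P(D|+) = P(+|D)P(D)/P(+) = \frac{99}{20095}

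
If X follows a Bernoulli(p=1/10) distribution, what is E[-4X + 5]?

For X ~ Bernoulli(p=1/10):
E[X] = \frac{1}{10}
E[-4X + 5] = -4 × E[X] + 5 = \frac{23}{5}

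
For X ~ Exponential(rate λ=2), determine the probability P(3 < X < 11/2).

P(3 < X < 11/2) = ∫_{3}^{11/2} f(x) dx
where f(x) = 2 e^{- 2 x}
= - \frac{1 - e^{5}}{e^{11}}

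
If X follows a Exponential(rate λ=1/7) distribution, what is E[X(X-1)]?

E[X(X-1)] = E[X² - X] = E[X²] - E[X]
E[X] = 7
E[X²] = Var(X) + (E[X])² = 49 + (7)² = 98
E[X(X-1)] = 98 - 7 = 91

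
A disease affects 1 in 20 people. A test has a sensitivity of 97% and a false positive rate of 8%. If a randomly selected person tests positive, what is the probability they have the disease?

Let D = the rare event, + = positive/flagged.
P(D) = 1/20
P(+|D) = 97/100
P(+|D') = 8/100 = 2/25
P(+) = P(+|D)P(D) + P(+|D')P(D')
     = \frac{97}{100} × \frac{1}{20} + \frac{2}{25} × \frac{19}{20}
     = \frac{249}{2000}
P(D|+) = P(+|D)P(D)/P(+) = \frac{97}{249}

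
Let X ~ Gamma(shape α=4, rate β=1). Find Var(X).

For X ~ Gamma(shape α=4, rate β=1):
Var(X) = 4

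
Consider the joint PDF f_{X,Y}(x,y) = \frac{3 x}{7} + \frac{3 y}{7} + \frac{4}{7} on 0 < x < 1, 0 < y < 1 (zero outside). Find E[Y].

E[Y] = ∫_0^1 ∫_0^1 y × f(x,y) dx dy
= \frac{15}{28}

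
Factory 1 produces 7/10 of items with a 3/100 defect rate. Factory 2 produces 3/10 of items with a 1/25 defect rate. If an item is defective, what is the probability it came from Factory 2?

Using Bayes' theorem:
P(F1) = 7/10, P(D|F1) = 3/100
P(F2) = 3/10, P(D|F2) = 1/25
P(D) = P(D|F1)P(F1) + P(D|F2)P(F2)
     = \frac{33}{1000}
P(F2|D) = P(D|F2)P(F2) / P(D)
= \frac{4}{11}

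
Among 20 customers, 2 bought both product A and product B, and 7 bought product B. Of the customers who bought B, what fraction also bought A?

P(A ∩ B) = 2/20 = 1/10
P(B) = 7/20
P(A|B) = P(A ∩ B) / P(B) = (1/10) / (7/20) = 2/7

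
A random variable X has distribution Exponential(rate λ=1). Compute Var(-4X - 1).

For X ~ Exponential(rate λ=1):
Var(X) = 1
Var(-4X - 1) = (-4)² × Var(X) = 16 × 1 = 16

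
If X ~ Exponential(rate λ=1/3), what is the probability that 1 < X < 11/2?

P(1 < X < 11/2) = ∫_{1}^{11/2} f(x) dx
where f(x) = \frac{e^{- \frac{x}{3}}}{3}
= - \frac{1}{e^{\frac{11}{6}}} + e^{- \frac{1}{3}}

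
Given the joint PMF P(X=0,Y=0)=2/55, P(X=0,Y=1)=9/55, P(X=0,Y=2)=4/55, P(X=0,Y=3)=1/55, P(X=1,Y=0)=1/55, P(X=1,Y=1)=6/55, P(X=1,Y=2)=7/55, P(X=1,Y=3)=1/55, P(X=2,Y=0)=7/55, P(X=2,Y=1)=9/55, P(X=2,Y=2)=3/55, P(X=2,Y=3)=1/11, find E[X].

First find marginal of X:
P(X=0) = 16/55
P(X=1) = 3/11
P(X=2) = 24/55
E[X] = 0 × 16/55 + 1 × 3/11 + 2 × 24/55 = 63/55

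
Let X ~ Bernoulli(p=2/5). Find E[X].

For X ~ Bernoulli(p=2/5), the expected value is:
E[X] = \frac{2}{5}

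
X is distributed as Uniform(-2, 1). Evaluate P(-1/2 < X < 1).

P(-1/2 < X < 1) = ∫_{-1/2}^{1} f(x) dx
where f(x) = \frac{1}{3}
= \frac{1}{2}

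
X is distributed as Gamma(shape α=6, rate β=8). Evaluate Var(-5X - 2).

For X ~ Gamma(shape α=6, rate β=8):
Var(X) = \frac{3}{32}
Var(-5X - 2) = (-5)² × Var(X) = 25 × \frac{3}{32} = \frac{75}{32}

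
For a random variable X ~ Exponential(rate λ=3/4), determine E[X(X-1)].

E[X(X-1)] = E[X² - X] = E[X²] - E[X]
E[X] = \frac{4}{3}
E[X²] = Var(X) + (E[X])² = \frac{16}{9} + (\frac{4}{3})² = \frac{32}{9}
E[X(X-1)] = \frac{32}{9} - \frac{4}{3} = \frac{20}{9}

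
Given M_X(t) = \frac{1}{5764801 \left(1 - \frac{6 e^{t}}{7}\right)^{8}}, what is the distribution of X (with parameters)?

The MGF M(t) = \frac{1}{5764801 \left(1 - \frac{6 e^{t}}{7}\right)^{8}} is the standard form for the NegativeBinomial distribution.
Comparing with the known MGF formula identifies: NegBin(r=8, p=1/7), X = failures before r-th success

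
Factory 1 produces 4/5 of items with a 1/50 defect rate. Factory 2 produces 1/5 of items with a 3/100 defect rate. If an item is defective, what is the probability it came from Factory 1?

Using Bayes' theorem:
P(F1) = 4/5, P(D|F1) = 1/50
P(F2) = 1/5, P(D|F2) = 3/100
P(D) = P(D|F1)P(F1) + P(D|F2)P(F2)
     = \frac{11}{500}
P(F1|D) = P(D|F1)P(F1) / P(D)
= \frac{8}{11}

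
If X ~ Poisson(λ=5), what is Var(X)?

For X ~ Poisson(λ=5):
Var(X) = 5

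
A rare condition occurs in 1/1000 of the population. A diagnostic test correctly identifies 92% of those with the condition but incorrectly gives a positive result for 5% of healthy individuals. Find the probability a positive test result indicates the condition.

Let D = the rare event, + = positive/flagged.
P(D) = 1/1000
P(+|D) = 92/100 = 23/25
P(+|D') = 5/100 = 1/20
P(+) = P(+|D)P(D) + P(+|D')P(D')
     = \frac{23}{25} × \frac{1}{1000} + \frac{1}{20} × \frac{999}{1000}
     = \frac{5087}{100000}
P(D|+) = P(+|D)P(D)/P(+) = \frac{92}{5087}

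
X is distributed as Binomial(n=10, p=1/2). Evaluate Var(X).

For X ~ Binomial(n=10, p=1/2):
Var(X) = \frac{5}{2}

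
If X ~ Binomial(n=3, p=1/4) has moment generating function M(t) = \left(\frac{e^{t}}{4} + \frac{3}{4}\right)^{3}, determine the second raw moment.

To find E[X^2], compute M^(2)(0):
M^(1)(t) = \frac{3 \left(\frac{e^{t}}{4} + \frac{3}{4}\right)^{2} e^{t}}{4}
M^(2)(t) = \frac{3 \left(\frac{e^{t}}{4} + \frac{3}{4}\right)^{2} e^{t}}{4} + \frac{3 \left(\frac{e^{t}}{4} + \frac{3}{4}\right) e^{2 t}}{8}
M^(2)(0) = \frac{9}{8}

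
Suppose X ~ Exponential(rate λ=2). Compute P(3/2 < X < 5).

P(3/2 < X < 5) = ∫_{3/2}^{5} f(x) dx
where f(x) = 2 e^{- 2 x}
= - \frac{1 - e^{7}}{e^{10}}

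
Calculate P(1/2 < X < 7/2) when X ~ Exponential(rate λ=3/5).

P(1/2 < X < 7/2) = ∫_{1/2}^{7/2} f(x) dx
where f(x) = \frac{3 e^{- \frac{3 x}{5}}}{5}
= - \frac{1 - e^{\frac{9}{5}}}{e^{\frac{21}{10}}}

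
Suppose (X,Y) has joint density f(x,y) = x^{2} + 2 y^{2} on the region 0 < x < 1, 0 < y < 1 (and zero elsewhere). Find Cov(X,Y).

E[XY] = ∫∫ xy × f(x,y) dx dy = \frac{3}{8}
E[X] = \frac{7}{12}
E[Y] = \frac{2}{3}
Cov(X,Y) = E[XY] - E[X]E[Y] = - \frac{1}{72}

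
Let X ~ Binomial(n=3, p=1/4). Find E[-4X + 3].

For X ~ Binomial(n=3, p=1/4):
E[X] = \frac{3}{4}
E[-4X + 3] = -4 × E[X] + 3 = 0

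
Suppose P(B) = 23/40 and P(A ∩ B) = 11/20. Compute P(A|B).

P(A|B) = P(A ∩ B) / P(B)
= (11/20) / (23/40)
= 22/23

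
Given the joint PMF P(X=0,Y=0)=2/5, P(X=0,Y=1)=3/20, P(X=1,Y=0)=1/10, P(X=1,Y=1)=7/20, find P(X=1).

P(X=1) = P(X=1,Y=0) + P(X=1,Y=1)
= 1/10 + 7/20
= 9/20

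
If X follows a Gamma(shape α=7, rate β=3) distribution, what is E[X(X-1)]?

E[X(X-1)] = E[X² - X] = E[X²] - E[X]
E[X] = \frac{7}{3}
E[X²] = Var(X) + (E[X])² = \frac{7}{9} + (\frac{7}{3})² = \frac{56}{9}
E[X(X-1)] = \frac{56}{9} - \frac{7}{3} = \frac{35}{9}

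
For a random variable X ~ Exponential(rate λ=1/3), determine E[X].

For X ~ Exponential(rate λ=1/3), the expected value is:
E[X] = 3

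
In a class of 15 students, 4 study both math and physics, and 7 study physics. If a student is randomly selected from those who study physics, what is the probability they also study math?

P(A ∩ B) = 4/15
P(B) = 7/15
P(A|B) = P(A ∩ B) / P(B) = (4/15) / (7/15) = 4/7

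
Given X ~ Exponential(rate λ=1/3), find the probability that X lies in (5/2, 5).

P(5/2 < X < 5) = ∫_{5/2}^{5} f(x) dx
where f(x) = \frac{e^{- \frac{x}{3}}}{3}
= - \frac{1}{e^{\frac{5}{3}}} + e^{- \frac{5}{6}}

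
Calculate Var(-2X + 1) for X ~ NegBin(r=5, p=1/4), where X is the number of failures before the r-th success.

For X ~ NegBin(r=5, p=1/4), where X is the number of failures before the r-th success:
Var(X) = 60
Var(-2X + 1) = (-2)² × Var(X) = 4 × 60 = 240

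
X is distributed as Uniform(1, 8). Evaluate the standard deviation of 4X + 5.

For X ~ Uniform(1, 8):
Var(X) = \frac{49}{12}
SD(X) = √(Var(X)) = √(\frac{49}{12}) = \frac{7 \sqrt{3}}{6}
SD(4X + 5) = |4| × SD(X) = 4 × \frac{7 \sqrt{3}}{6} = \frac{14 \sqrt{3}}{3}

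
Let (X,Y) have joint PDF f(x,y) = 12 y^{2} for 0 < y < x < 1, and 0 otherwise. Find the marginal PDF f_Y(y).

f_Y(y) = ∫_y^1 12 y^{2} dx = 12 y^{2} \left(1 - y\right)
for 0 < y < 1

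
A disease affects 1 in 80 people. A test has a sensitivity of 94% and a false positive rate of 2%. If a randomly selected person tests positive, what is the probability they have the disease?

Let D = the rare event, + = positive/flagged.
P(D) = 1/80
P(+|D) = 94/100 = 47/50
P(+|D') = 2/100 = 1/50
P(+) = P(+|D)P(D) + P(+|D')P(D')
     = \frac{47}{50} × \frac{1}{80} + \frac{1}{50} × \frac{79}{80}
     = \frac{63}{2000}
P(D|+) = P(+|D)P(D)/P(+) = \frac{47}{126}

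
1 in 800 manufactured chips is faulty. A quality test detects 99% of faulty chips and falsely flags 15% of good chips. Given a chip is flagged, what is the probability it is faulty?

Let D = the rare event, + = positive/flagged.
P(D) = 1/800
P(+|D) = 99/100
P(+|D') = 15/100 = 3/20
P(+) = P(+|D)P(D) + P(+|D')P(D')
     = \frac{99}{100} × \frac{1}{800} + \frac{3}{20} × \frac{799}{800}
     = \frac{3021}{20000}
P(D|+) = P(+|D)P(D)/P(+) = \frac{33}{4028}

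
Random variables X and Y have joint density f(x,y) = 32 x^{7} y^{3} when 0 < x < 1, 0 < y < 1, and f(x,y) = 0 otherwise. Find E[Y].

E[Y] = ∫_0^1 ∫_0^1 y × f(x,y) dx dy
= \frac{4}{5}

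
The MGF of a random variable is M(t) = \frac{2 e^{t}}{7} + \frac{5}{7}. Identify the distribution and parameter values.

The MGF M(t) = \frac{2 e^{t}}{7} + \frac{5}{7} is the standard form for the Bernoulli distribution.
Comparing with the known MGF formula identifies: Bernoulli(p=2/7)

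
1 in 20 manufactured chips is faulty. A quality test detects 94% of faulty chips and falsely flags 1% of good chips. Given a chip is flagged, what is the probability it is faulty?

Let D = the rare event, + = positive/flagged.
P(D) = 1/20
P(+|D) = 94/100 = 47/50
P(+|D') = 1/100
P(+) = P(+|D)P(D) + P(+|D')P(D')
     = \frac{47}{50} × \frac{1}{20} + \frac{1}{100} × \frac{19}{20}
     = \frac{113}{2000}
P(D|+) = P(+|D)P(D)/P(+) = \frac{94}{113}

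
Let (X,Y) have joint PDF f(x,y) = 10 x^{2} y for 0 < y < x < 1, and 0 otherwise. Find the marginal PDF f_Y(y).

f_Y(y) = ∫_y^1 10 x^{2} y dx = \frac{10 y \left(1 - y^{3}\right)}{3}
for 0 < y < 1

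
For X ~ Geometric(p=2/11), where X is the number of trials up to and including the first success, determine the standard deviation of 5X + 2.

For X ~ Geometric(p=2/11), where X is the number of trials up to and including the first success:
Var(X) = \frac{99}{4}
SD(X) = √(Var(X)) = √(\frac{99}{4}) = \frac{3 \sqrt{11}}{2}
SD(5X + 2) = |5| × SD(X) = 5 × \frac{3 \sqrt{11}}{2} = \frac{15 \sqrt{11}}{2}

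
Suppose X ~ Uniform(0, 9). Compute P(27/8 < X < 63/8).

P(27/8 < X < 63/8) = ∫_{27/8}^{63/8} f(x) dx
where f(x) = \frac{1}{9}
= \frac{1}{2}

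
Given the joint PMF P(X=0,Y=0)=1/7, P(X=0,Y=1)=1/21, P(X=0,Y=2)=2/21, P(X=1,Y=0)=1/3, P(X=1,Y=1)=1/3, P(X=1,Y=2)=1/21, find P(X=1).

P(X=1) = P(X=1,Y=0) + P(X=1,Y=1) + P(X=1,Y=2)
= 1/3 + 1/3 + 1/21
= 5/7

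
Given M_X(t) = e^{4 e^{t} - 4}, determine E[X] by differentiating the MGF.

To find E[X], compute M^(1)(0):
M^(1)(t) = 4 e^{t} e^{4 e^{t} - 4}
M^(1)(0) = 4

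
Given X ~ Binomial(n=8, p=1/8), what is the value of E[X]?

For X ~ Binomial(n=8, p=1/8), the expected value is:
E[X] = 1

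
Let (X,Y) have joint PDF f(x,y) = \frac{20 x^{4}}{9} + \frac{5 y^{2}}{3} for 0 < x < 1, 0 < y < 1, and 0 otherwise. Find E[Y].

E[Y] = ∫_0^1 ∫_0^1 y × f(x,y) dx dy
= \frac{23}{36}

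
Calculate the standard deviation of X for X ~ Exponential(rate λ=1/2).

For X ~ Exponential(rate λ=1/2):
Var(X) = 4
SD(X) = √(Var(X)) = √(4) = 2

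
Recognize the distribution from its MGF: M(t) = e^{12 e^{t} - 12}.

The MGF M(t) = e^{12 e^{t} - 12} is the standard form for the Poisson distribution.
Comparing with the known MGF formula identifies: Poisson(λ=12)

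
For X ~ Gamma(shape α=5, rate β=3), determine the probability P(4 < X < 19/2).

P(4 < X < 19/2) = ∫_{4}^{19/2} f(x) dx
where f(x) = \frac{81 x^{4} e^{- 3 x}}{8}
= - \frac{4068275}{128 e^{\frac{57}{2}}} + \frac{1237}{e^{12}}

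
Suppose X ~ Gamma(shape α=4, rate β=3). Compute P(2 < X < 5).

P(2 < X < 5) = ∫_{2}^{5} f(x) dx
where f(x) = \frac{27 x^{3} e^{- 3 x}}{2}
= \frac{-691 + 61 e^{9}}{e^{15}}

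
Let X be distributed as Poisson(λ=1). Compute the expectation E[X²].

Using the identity E[X²] = Var(X) + (E[X])²:
E[X] = 1
Var(X) = 1
E[X²] = 1 + (1)²
= 2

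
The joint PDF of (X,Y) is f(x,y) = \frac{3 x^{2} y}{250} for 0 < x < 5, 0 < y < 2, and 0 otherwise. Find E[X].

f_X(x) = ∫_0^2 \frac{3 x^{2} y}{250} dy = \frac{3 x^{2}}{125}
E[X] = ∫_0^5 x × (\frac{3 x^{2}}{125}) dx = \frac{15}{4}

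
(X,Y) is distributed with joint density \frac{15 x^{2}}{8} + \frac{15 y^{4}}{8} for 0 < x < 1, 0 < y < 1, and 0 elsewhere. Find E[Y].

E[Y] = ∫_0^1 ∫_0^1 y × f(x,y) dx dy
= \frac{5}{8}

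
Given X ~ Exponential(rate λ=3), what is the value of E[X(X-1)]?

E[X(X-1)] = E[X² - X] = E[X²] - E[X]
E[X] = \frac{1}{3}
E[X²] = Var(X) + (E[X])² = \frac{1}{9} + (\frac{1}{3})² = \frac{2}{9}
E[X(X-1)] = \frac{2}{9} - \frac{1}{3} = - \frac{1}{9}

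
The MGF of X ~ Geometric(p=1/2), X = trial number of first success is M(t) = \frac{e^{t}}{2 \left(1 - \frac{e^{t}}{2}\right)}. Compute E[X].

To find E[X], compute M^(1)(0):
M^(1)(t) = \frac{e^{t}}{2 \left(1 - \frac{e^{t}}{2}\right)} + \frac{e^{2 t}}{4 \left(1 - \frac{e^{t}}{2}\right)^{2}}
M^(1)(0) = 2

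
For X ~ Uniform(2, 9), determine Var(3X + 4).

For X ~ Uniform(2, 9):
Var(X) = \frac{49}{12}
Var(3X + 4) = (3)² × Var(X) = 9 × \frac{49}{12} = \frac{147}{4}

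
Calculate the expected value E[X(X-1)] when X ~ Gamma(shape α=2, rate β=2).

E[X(X-1)] = E[X² - X] = E[X²] - E[X]
E[X] = 1
E[X²] = Var(X) + (E[X])² = \frac{1}{2} + (1)² = \frac{3}{2}
E[X(X-1)] = \frac{3}{2} - 1 = \frac{1}{2}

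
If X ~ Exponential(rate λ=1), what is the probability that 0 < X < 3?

P(0 < X < 3) = ∫_{0}^{3} f(x) dx
where f(x) = e^{- x}
= 1 - e^{-3}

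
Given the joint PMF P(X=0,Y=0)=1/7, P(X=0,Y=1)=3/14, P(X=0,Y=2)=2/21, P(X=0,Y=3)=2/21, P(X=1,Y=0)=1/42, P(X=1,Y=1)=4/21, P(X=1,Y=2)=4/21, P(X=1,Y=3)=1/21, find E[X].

First find marginal of X:
P(X=0) = 23/42
P(X=1) = 19/42
E[X] = 0 × 23/42 + 1 × 19/42 = 19/42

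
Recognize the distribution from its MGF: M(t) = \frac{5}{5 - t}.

The MGF M(t) = \frac{5}{5 - t} is the standard form for the Exponential distribution.
Comparing with the known MGF formula identifies: Exponential(rate λ=5)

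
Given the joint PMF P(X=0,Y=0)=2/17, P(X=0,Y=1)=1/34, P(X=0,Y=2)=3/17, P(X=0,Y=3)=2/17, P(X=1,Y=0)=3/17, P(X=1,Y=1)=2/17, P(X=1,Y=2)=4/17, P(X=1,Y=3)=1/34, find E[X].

First find marginal of X:
P(X=0) = 15/34
P(X=1) = 19/34
E[X] = 0 × 15/34 + 1 × 19/34 = 19/34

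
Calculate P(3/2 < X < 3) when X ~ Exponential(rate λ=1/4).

P(3/2 < X < 3) = ∫_{3/2}^{3} f(x) dx
where f(x) = \frac{e^{- \frac{x}{4}}}{4}
= - \frac{1}{e^{\frac{3}{4}}} + e^{- \frac{3}{8}}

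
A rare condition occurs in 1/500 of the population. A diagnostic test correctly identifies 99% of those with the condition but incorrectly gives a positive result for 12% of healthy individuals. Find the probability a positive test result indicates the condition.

Let D = the rare event, + = positive/flagged.
P(D) = 1/500
P(+|D) = 99/100
P(+|D') = 12/100 = 3/25
P(+) = P(+|D)P(D) + P(+|D')P(D')
     = \frac{99}{100} × \frac{1}{500} + \frac{3}{25} × \frac{499}{500}
     = \frac{6087}{50000}
P(D|+) = P(+|D)P(D)/P(+) = \frac{33}{2029}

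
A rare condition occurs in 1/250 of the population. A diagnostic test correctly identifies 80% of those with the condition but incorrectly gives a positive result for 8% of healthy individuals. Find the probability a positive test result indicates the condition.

Let D = the rare event, + = positive/flagged.
P(D) = 1/250
P(+|D) = 80/100 = 4/5
P(+|D') = 8/100 = 2/25
P(+) = P(+|D)P(D) + P(+|D')P(D')
     = \frac{4}{5} × \frac{1}{250} + \frac{2}{25} × \frac{249}{250}
     = \frac{259}{3125}
P(D|+) = P(+|D)P(D)/P(+) = \frac{10}{259}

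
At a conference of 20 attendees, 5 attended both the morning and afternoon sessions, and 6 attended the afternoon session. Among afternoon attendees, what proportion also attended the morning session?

P(A ∩ B) = 5/20 = 1/4
P(B) = 6/20 = 3/10
P(A|B) = P(A ∩ B) / P(B) = (1/4) / (3/10) = 5/6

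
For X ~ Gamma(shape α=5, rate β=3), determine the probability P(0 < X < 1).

P(0 < X < 1) = ∫_{0}^{1} f(x) dx
where f(x) = \frac{81 x^{4} e^{- 3 x}}{8}
= 1 - \frac{131}{8 e^{3}}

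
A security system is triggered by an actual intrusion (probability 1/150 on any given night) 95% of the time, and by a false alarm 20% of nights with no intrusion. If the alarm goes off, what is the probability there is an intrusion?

Let D = the rare event, + = positive/flagged.
P(D) = 1/150
P(+|D) = 95/100 = 19/20
P(+|D') = 20/100 = 1/5
P(+) = P(+|D)P(D) + P(+|D')P(D')
     = \frac{19}{20} × \frac{1}{150} + \frac{1}{5} × \frac{149}{150}
     = \frac{41}{200}
P(D|+) = P(+|D)P(D)/P(+) = \frac{19}{615}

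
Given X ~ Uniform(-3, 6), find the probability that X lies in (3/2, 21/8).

P(3/2 < X < 21/8) = ∫_{3/2}^{21/8} f(x) dx
where f(x) = \frac{1}{9}
= \frac{1}{8}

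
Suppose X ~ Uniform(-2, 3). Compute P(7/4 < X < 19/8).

P(7/4 < X < 19/8) = ∫_{7/4}^{19/8} f(x) dx
where f(x) = \frac{1}{5}
= \frac{1}{8}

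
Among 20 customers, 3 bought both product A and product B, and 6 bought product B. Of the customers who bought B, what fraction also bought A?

P(A ∩ B) = 3/20
P(B) = 6/20 = 3/10
P(A|B) = P(A ∩ B) / P(B) = (3/20) / (3/10) = 1/2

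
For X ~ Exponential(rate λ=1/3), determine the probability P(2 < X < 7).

P(2 < X < 7) = ∫_{2}^{7} f(x) dx
where f(x) = \frac{e^{- \frac{x}{3}}}{3}
= - \frac{1 - e^{\frac{5}{3}}}{e^{\frac{7}{3}}}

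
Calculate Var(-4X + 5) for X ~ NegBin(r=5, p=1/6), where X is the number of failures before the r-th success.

For X ~ NegBin(r=5, p=1/6), where X is the number of failures before the r-th success:
Var(X) = 150
Var(-4X + 5) = (-4)² × Var(X) = 16 × 150 = 2400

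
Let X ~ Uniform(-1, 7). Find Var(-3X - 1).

For X ~ Uniform(-1, 7):
Var(X) = \frac{16}{3}
Var(-3X - 1) = (-3)² × Var(X) = 9 × \frac{16}{3} = 48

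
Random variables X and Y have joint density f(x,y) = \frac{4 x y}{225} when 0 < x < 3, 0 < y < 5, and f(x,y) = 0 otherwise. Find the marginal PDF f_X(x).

f_X(x) = ∫_0^5 f(x,y) dy
= ∫_0^5 \frac{4 x y}{225} dy
= \frac{2 x}{9} for 0 < x < 3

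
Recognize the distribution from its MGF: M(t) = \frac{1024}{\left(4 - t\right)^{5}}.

The MGF M(t) = \frac{1024}{\left(4 - t\right)^{5}} is the standard form for the Gamma distribution.
Comparing with the known MGF formula identifies: Gamma(shape α=5, rate β=4)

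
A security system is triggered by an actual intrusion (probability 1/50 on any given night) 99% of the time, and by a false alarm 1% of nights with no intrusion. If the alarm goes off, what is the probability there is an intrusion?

Let D = the rare event, + = positive/flagged.
P(D) = 1/50
P(+|D) = 99/100
P(+|D') = 1/100
P(+) = P(+|D)P(D) + P(+|D')P(D')
     = \frac{99}{100} × \frac{1}{50} + \frac{1}{100} × \frac{49}{50}
     = \frac{37}{1250}
P(D|+) = P(+|D)P(D)/P(+) = \frac{99}{148}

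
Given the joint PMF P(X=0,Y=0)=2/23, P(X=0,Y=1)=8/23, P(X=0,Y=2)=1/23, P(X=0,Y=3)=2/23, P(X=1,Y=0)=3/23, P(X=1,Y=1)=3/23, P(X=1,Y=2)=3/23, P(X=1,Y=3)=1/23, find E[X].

First find marginal of X:
P(X=0) = 13/23
P(X=1) = 10/23
E[X] = 0 × 13/23 + 1 × 10/23 = 10/23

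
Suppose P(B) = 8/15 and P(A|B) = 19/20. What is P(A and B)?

By definition, P(A|B) = P(A ∩ B) / P(B)
So P(A ∩ B) = P(A|B) × P(B)
= 19/20 × 8/15
= 38/75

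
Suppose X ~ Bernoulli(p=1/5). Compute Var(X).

For X ~ Bernoulli(p=1/5):
Var(X) = \frac{4}{25}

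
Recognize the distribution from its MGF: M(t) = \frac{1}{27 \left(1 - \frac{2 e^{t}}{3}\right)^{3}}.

The MGF M(t) = \frac{1}{27 \left(1 - \frac{2 e^{t}}{3}\right)^{3}} is the standard form for the NegativeBinomial distribution.
Comparing with the known MGF formula identifies: NegBin(r=3, p=1/3), X = failures before r-th success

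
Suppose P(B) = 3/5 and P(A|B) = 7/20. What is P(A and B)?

By definition, P(A|B) = P(A ∩ B) / P(B)
So P(A ∩ B) = P(A|B) × P(B)
= 7/20 × 3/5
= 21/100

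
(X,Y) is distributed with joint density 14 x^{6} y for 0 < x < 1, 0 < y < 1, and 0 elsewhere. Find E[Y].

E[Y] = ∫_0^1 ∫_0^1 y × f(x,y) dx dy
= \frac{2}{3}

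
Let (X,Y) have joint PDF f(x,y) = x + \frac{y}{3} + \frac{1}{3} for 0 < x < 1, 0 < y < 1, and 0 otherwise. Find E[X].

E[X] = ∫_0^1 ∫_0^1 x × f(x,y) dy dx
= ∫_0^1 ∫_0^1 x × (x + \frac{y}{3} + \frac{1}{3}) dy dx
= \frac{7}{12}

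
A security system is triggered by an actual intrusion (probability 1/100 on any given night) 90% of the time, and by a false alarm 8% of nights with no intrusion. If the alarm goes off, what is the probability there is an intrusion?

Let D = the rare event, + = positive/flagged.
P(D) = 1/100
P(+|D) = 90/100 = 9/10
P(+|D') = 8/100 = 2/25
P(+) = P(+|D)P(D) + P(+|D')P(D')
     = \frac{9}{10} × \frac{1}{100} + \frac{2}{25} × \frac{99}{100}
     = \frac{441}{5000}
P(D|+) = P(+|D)P(D)/P(+) = \frac{5}{49}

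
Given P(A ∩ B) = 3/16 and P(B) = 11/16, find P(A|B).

P(A|B) = P(A ∩ B) / P(B)
= (3/16) / (11/16)
= 3/11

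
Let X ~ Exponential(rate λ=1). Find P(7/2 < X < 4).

P(7/2 < X < 4) = ∫_{7/2}^{4} f(x) dx
where f(x) = e^{- x}
= - \frac{1}{e^{4}} + e^{- \frac{7}{2}}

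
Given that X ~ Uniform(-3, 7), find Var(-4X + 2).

For X ~ Uniform(-3, 7):
Var(X) = \frac{25}{3}
Var(-4X + 2) = (-4)² × Var(X) = 16 × \frac{25}{3} = \frac{400}{3}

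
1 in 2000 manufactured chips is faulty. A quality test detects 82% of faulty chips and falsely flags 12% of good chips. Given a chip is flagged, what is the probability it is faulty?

Let D = the rare event, + = positive/flagged.
P(D) = 1/2000
P(+|D) = 82/100 = 41/50
P(+|D') = 12/100 = 3/25
P(+) = P(+|D)P(D) + P(+|D')P(D')
     = \frac{41}{50} × \frac{1}{2000} + \frac{3}{25} × \frac{1999}{2000}
     = \frac{2407}{20000}
P(D|+) = P(+|D)P(D)/P(+) = \frac{41}{12035}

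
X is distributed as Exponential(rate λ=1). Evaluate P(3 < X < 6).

P(3 < X < 6) = ∫_{3}^{6} f(x) dx
where f(x) = e^{- x}
= - \frac{1 - e^{3}}{e^{6}}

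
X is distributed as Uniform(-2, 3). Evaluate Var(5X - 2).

For X ~ Uniform(-2, 3):
Var(X) = \frac{25}{12}
Var(5X - 2) = (5)² × Var(X) = 25 × \frac{25}{12} = \frac{625}{12}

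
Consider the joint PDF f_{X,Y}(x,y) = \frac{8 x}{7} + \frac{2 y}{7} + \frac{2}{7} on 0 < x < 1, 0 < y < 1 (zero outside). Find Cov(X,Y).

E[XY] = ∫∫ xy × f(x,y) dx dy = \frac{13}{42}
E[X] = \frac{25}{42}
E[Y] = \frac{11}{21}
Cov(X,Y) = E[XY] - E[X]E[Y] = - \frac{1}{441}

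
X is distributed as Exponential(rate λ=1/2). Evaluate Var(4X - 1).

For X ~ Exponential(rate λ=1/2):
Var(X) = 4
Var(4X - 1) = (4)² × Var(X) = 16 × 4 = 64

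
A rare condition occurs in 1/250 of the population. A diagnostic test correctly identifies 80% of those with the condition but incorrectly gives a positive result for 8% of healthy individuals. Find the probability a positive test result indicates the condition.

Let D = the rare event, + = positive/flagged.
P(D) = 1/250
P(+|D) = 80/100 = 4/5
P(+|D') = 8/100 = 2/25
P(+) = P(+|D)P(D) + P(+|D')P(D')
     = \frac{4}{5} × \frac{1}{250} + \frac{2}{25} × \frac{249}{250}
     = \frac{259}{3125}
P(D|+) = P(+|D)P(D)/P(+) = \frac{10}{259}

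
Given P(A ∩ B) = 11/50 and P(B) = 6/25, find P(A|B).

P(A|B) = P(A ∩ B) / P(B)
= (11/50) / (6/25)
= 11/12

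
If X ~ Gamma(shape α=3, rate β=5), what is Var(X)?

For X ~ Gamma(shape α=3, rate β=5):
Var(X) = \frac{3}{25}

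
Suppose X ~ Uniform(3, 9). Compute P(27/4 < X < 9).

P(27/4 < X < 9) = ∫_{27/4}^{9} f(x) dx
where f(x) = \frac{1}{6}
= \frac{3}{8}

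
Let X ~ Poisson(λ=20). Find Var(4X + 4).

For X ~ Poisson(λ=20):
Var(X) = 20
Var(4X + 4) = (4)² × Var(X) = 16 × 20 = 320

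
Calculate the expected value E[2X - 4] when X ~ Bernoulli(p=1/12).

For X ~ Bernoulli(p=1/12):
E[X] = \frac{1}{12}
E[2X - 4] = 2 × E[X] - 4 = - \frac{23}{6}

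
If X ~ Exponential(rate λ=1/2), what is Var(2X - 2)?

For X ~ Exponential(rate λ=1/2):
Var(X) = 4
Var(2X - 2) = (2)² × Var(X) = 4 × 4 = 16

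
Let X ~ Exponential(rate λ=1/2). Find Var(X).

For X ~ Exponential(rate λ=1/2):
Var(X) = 4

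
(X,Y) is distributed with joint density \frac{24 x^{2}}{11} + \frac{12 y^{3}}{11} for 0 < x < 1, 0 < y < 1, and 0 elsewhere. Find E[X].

E[X] = ∫_0^1 ∫_0^1 x × f(x,y) dy dx
= ∫_0^1 ∫_0^1 x × (\frac{24 x^{2}}{11} + \frac{12 y^{3}}{11}) dy dx
= \frac{15}{22}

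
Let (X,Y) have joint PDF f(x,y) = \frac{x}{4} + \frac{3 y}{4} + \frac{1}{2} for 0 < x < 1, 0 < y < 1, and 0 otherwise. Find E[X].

E[X] = ∫_0^1 ∫_0^1 x × f(x,y) dy dx
= ∫_0^1 ∫_0^1 x × (\frac{x}{4} + \frac{3 y}{4} + \frac{1}{2}) dy dx
= \frac{25}{48}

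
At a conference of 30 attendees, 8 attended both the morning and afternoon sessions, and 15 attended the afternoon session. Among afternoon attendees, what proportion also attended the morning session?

P(A ∩ B) = 8/30 = 4/15
P(B) = 15/30 = 1/2
P(A|B) = P(A ∩ B) / P(B) = (4/15) / (1/2) = 8/15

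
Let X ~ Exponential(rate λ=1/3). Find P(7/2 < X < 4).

P(7/2 < X < 4) = ∫_{7/2}^{4} f(x) dx
where f(x) = \frac{e^{- \frac{x}{3}}}{3}
= - \frac{1}{e^{\frac{4}{3}}} + e^{- \frac{7}{6}}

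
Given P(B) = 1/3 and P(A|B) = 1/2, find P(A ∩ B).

By definition, P(A|B) = P(A ∩ B) / P(B)
So P(A ∩ B) = P(A|B) × P(B)
= 1/2 × 1/3
= 1/6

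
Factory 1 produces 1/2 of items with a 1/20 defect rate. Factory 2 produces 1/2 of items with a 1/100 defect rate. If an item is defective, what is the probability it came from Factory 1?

Using Bayes' theorem:
P(F1) = 1/2, P(D|F1) = 1/20
P(F2) = 1/2, P(D|F2) = 1/100
P(D) = P(D|F1)P(F1) + P(D|F2)P(F2)
     = \frac{3}{100}
P(F1|D) = P(D|F1)P(F1) / P(D)
= \frac{5}{6}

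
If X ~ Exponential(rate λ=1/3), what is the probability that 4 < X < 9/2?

P(4 < X < 9/2) = ∫_{4}^{9/2} f(x) dx
where f(x) = \frac{e^{- \frac{x}{3}}}{3}
= - \frac{1}{e^{\frac{3}{2}}} + e^{- \frac{4}{3}}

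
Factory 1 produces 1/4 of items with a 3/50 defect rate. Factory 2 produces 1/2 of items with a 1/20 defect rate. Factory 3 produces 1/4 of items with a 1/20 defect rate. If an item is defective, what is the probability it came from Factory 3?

Using Bayes' theorem:
P(F1) = 1/4, P(D|F1) = 3/50
P(F2) = 1/2, P(D|F2) = 1/20
P(F3) = 1/4, P(D|F3) = 1/20
P(D) = P(D|F1)P(F1) + P(D|F2)P(F2) + P(D|F3)P(F3)
     = \frac{21}{400}
P(F3|D) = P(D|F3)P(F3) / P(D)
= \frac{5}{21}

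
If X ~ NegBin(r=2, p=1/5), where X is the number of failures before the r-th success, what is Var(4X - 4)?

For X ~ NegBin(r=2, p=1/5), where X is the number of failures before the r-th success:
Var(X) = 40
Var(4X - 4) = (4)² × Var(X) = 16 × 40 = 640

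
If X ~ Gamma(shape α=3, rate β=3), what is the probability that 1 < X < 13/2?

P(1 < X < 13/2) = ∫_{1}^{13/2} f(x) dx
where f(x) = \frac{27 x^{2} e^{- 3 x}}{2}
= - \frac{1685}{8 e^{\frac{39}{2}}} + \frac{17}{2 e^{3}}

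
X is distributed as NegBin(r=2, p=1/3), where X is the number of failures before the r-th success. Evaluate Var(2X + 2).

For X ~ NegBin(r=2, p=1/3), where X is the number of failures before the r-th success:
Var(X) = 12
Var(2X + 2) = (2)² × Var(X) = 4 × 12 = 48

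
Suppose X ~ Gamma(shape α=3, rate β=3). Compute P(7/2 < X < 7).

P(7/2 < X < 7) = ∫_{7/2}^{7} f(x) dx
where f(x) = \frac{27 x^{2} e^{- 3 x}}{2}
= - \frac{485}{2 e^{21}} + \frac{533}{8 e^{\frac{21}{2}}}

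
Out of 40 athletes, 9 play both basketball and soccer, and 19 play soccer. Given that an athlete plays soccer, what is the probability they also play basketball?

P(A ∩ B) = 9/40
P(B) = 19/40
P(A|B) = P(A ∩ B) / P(B) = (9/40) / (19/40) = 9/19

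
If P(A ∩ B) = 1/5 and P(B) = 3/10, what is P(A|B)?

P(A|B) = P(A ∩ B) / P(B)
= (1/5) / (3/10)
= 2/3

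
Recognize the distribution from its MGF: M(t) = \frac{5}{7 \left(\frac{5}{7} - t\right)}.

The MGF M(t) = \frac{5}{7 \left(\frac{5}{7} - t\right)} is the standard form for the Exponential distribution.
Comparing with the known MGF formula identifies: Exponential(rate λ=5/7)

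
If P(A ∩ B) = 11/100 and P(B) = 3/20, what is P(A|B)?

P(A|B) = P(A ∩ B) / P(B)
= (11/100) / (3/20)
= 11/15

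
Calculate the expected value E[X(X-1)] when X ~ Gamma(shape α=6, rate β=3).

E[X(X-1)] = E[X² - X] = E[X²] - E[X]
E[X] = 2
E[X²] = Var(X) + (E[X])² = \frac{2}{3} + (2)² = \frac{14}{3}
E[X(X-1)] = \frac{14}{3} - 2 = \frac{8}{3}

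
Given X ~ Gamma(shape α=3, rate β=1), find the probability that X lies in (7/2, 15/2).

P(7/2 < X < 15/2) = ∫_{7/2}^{15/2} f(x) dx
where f(x) = \frac{x^{2} e^{- x}}{2}
= \frac{-293 + 85 e^{4}}{8 e^{\frac{15}{2}}}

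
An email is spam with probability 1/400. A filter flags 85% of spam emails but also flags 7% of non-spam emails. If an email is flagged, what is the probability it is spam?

Let D = the rare event, + = positive/flagged.
P(D) = 1/400
P(+|D) = 85/100 = 17/20
P(+|D') = 7/100
P(+) = P(+|D)P(D) + P(+|D')P(D')
     = \frac{17}{20} × \frac{1}{400} + \frac{7}{100} × \frac{399}{400}
     = \frac{1439}{20000}
P(D|+) = P(+|D)P(D)/P(+) = \frac{85}{2878}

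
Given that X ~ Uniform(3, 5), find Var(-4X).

For X ~ Uniform(3, 5):
Var(X) = \frac{1}{3}
Var(-4X) = (-4)² × Var(X) = 16 × \frac{1}{3} = \frac{16}{3}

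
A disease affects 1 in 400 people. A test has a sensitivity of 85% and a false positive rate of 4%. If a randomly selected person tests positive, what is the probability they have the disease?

Let D = the rare event, + = positive/flagged.
P(D) = 1/400
P(+|D) = 85/100 = 17/20
P(+|D') = 4/100 = 1/25
P(+) = P(+|D)P(D) + P(+|D')P(D')
     = \frac{17}{20} × \frac{1}{400} + \frac{1}{25} × \frac{399}{400}
     = \frac{1681}{40000}
P(D|+) = P(+|D)P(D)/P(+) = \frac{85}{1681}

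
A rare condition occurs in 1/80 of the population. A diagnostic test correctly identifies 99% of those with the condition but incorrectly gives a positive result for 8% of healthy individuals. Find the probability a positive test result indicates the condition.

Let D = the rare event, + = positive/flagged.
P(D) = 1/80
P(+|D) = 99/100
P(+|D') = 8/100 = 2/25
P(+) = P(+|D)P(D) + P(+|D')P(D')
     = \frac{99}{100} × \frac{1}{80} + \frac{2}{25} × \frac{79}{80}
     = \frac{731}{8000}
P(D|+) = P(+|D)P(D)/P(+) = \frac{99}{731}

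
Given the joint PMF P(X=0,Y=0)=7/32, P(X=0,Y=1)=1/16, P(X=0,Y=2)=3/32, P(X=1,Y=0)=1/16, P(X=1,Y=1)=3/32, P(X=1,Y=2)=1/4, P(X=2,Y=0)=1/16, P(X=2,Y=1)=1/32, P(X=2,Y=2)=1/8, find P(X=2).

P(X=2) = P(X=2,Y=0) + P(X=2,Y=1) + P(X=2,Y=2)
= 1/16 + 1/32 + 1/8
= 7/32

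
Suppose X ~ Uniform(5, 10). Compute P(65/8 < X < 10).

P(65/8 < X < 10) = ∫_{65/8}^{10} f(x) dx
where f(x) = \frac{1}{5}
= \frac{3}{8}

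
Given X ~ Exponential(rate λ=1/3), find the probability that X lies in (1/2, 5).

P(1/2 < X < 5) = ∫_{1/2}^{5} f(x) dx
where f(x) = \frac{e^{- \frac{x}{3}}}{3}
= - \frac{1}{e^{\frac{5}{3}}} + e^{- \frac{1}{6}}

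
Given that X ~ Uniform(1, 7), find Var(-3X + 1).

For X ~ Uniform(1, 7):
Var(X) = 3
Var(-3X + 1) = (-3)² × Var(X) = 9 × 3 = 27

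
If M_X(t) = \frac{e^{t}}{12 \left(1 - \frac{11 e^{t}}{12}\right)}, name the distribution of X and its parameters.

The MGF M(t) = \frac{e^{t}}{12 \left(1 - \frac{11 e^{t}}{12}\right)} is the standard form for the Geometric distribution.
Comparing with the known MGF formula identifies: Geometric(p=1/12), X = trial number of first success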